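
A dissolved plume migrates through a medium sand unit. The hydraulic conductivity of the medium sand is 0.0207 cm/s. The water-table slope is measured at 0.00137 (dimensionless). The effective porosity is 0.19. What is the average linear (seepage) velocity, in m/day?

Convert K: 0.0207 cm/s × 864 = 17.88 m/day.
Hydraulic gradient i = 0.00137.
Darcy flux q = K · i = 17.88 × 0.001370 = 0.02450 m/day.
Seepage velocity v = q / n_e = 0.02450 / 0.19 = 0.1290 m/day.

0.129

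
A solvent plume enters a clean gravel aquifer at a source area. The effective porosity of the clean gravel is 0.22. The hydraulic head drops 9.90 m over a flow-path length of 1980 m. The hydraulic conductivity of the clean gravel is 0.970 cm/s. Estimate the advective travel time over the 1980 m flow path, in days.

104

Convert K: 0.970 cm/s × 864 = 838.1 m/day.
Hydraulic gradient i = Δh / L = 9.90 / 1980 = 0.005000.
Darcy flux q = K · i = 838.1 × 0.005000 = 4.190 m/day.
Seepage velocity v = q / n_e = 4.190 / 0.22 = 19.05 m/day.
Travel time t = L / v = 1980 / 19.05 = 104.0 days.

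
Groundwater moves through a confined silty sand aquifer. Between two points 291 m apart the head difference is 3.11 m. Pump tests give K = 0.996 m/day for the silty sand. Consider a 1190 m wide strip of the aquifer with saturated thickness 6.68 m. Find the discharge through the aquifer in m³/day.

84.6

Cross-sectional area A = 1190 × 6.68 = 7949 m².
Hydraulic gradient i = Δh / L = 3.11 / 291 = 0.01069.
Darcy's law: Q = K · A · i = 0.9960 × 7949 × 0.01069 = 84.62 m³/day.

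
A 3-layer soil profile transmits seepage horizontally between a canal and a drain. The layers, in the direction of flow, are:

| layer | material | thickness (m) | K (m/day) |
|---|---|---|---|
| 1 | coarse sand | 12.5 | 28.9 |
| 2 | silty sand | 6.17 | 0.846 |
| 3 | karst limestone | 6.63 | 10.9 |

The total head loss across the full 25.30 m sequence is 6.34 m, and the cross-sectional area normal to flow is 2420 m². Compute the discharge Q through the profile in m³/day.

1840

Flow is perpendicular to layering, so the layers act in series and the equivalent K is the thickness-weighted harmonic mean.
Total thickness L = 12.5 + 6.17 + 6.63 = 25.30 m.
Σ(b_i/K_i) = 12.5/28.9 + 6.17/0.846 + 6.63/10.9 = 8.334 d.
K_eq = L / Σ(b_i/K_i) = 25.30 / 8.334 = 3.036 m/day.
Q = K_eq · A · (Δh/L) = 3.036 × 2420 × (6.34/25.30) = 1841 m³/day.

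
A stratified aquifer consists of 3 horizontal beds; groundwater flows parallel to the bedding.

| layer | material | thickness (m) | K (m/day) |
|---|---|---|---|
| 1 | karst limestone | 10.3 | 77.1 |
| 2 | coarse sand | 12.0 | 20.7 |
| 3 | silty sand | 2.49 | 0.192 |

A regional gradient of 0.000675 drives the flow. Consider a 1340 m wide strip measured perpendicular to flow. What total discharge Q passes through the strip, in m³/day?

943

Flow is parallel to layering, so each bed carries its own Darcy discharge and the transmissivities add.
Σ(K_i·b_i) = 77.1×10.3 + 20.7×12.0 + 0.192×2.49 = 1043 m²/day.
Hydraulic gradient i = 0.000675.
Q = Σ(K_i·b_i) · W · i = 1043 × 1340 × 0.0006750 = 943.4 m³/day.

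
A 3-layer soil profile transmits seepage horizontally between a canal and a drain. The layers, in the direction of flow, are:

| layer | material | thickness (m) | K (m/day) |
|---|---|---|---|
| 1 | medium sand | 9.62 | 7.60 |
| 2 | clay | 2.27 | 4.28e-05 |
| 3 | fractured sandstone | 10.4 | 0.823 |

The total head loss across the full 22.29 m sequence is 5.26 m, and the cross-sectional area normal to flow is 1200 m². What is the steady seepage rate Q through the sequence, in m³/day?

Flow is perpendicular to layering, so the layers act in series and the equivalent K is the thickness-weighted harmonic mean.
Total thickness L = 9.62 + 2.27 + 10.4 = 22.29 m.
Σ(b_i/K_i) = 9.62/7.60 + 2.27/4.28e-05 + 10.4/0.823 = 53051 d.
K_eq = L / Σ(b_i/K_i) = 22.29 / 53051 = 0.0004202 m/day.
Q = K_eq · A · (Δh/L) = 0.0004202 × 1200 × (5.26/22.29) = 0.1190 m³/day.

0.119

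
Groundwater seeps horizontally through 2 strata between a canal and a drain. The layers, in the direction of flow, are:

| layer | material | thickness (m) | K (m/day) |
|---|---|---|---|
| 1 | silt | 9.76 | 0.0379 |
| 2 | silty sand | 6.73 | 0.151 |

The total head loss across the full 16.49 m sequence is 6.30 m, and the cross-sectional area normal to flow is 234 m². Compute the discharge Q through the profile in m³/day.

4.88

Flow is perpendicular to layering, so the layers act in series and the equivalent K is the thickness-weighted harmonic mean.
Total thickness L = 9.76 + 6.73 = 16.49 m.
Σ(b_i/K_i) = 9.76/0.0379 + 6.73/0.151 = 302.1 d.
K_eq = L / Σ(b_i/K_i) = 16.49 / 302.1 = 0.05459 m/day.
Q = K_eq · A · (Δh/L) = 0.05459 × 234 × (6.30/16.49) = 4.880 m³/day.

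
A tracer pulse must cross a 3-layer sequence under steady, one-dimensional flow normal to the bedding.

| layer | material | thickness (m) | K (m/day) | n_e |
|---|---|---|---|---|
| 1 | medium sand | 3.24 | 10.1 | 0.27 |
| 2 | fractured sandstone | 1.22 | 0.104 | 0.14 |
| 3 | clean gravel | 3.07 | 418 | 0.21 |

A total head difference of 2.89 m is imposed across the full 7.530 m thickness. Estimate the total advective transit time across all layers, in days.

With flow normal to the layers, continuity requires the same specific discharge q through every layer.
Σ(b_i/K_i) = 3.24/10.1 + 1.22/0.104 + 3.07/418 = 12.06 d.
q = Δh / Σ(b_i/K_i) = 2.89 / 12.06 = 0.2397 m/day.
In each layer the seepage velocity is v_i = q/n_i, so the layer transit time is t_i = b_i·n_i / q:
  layer 1 (medium sand): t_1 = 3.24 × 0.27 / 0.2397 = 3.650 d
  layer 2 (fractured sandstone): t_2 = 1.22 × 0.14 / 0.2397 = 0.7127 d
  layer 3 (clean gravel): t_3 = 3.07 × 0.21 / 0.2397 = 2.690 d
Total t = Σ t_i = 7.053 days.

7.05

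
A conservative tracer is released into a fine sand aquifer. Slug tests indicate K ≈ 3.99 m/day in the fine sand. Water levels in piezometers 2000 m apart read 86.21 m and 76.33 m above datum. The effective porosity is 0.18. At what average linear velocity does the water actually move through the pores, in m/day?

Hydraulic gradient i = (86.21 − 76.33) / 2000 = 9.88 / 2000 = 0.004940.
Darcy flux q = K · i = 3.990 × 0.004940 = 0.01971 m/day.
Seepage velocity v = q / n_e = 0.01971 / 0.18 = 0.1095 m/day.

0.110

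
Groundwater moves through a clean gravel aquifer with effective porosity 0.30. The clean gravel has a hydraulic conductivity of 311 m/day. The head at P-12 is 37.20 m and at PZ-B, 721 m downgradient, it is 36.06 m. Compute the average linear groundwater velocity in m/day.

1.64

Hydraulic gradient i = (37.20 − 36.06) / 721 = 1.14 / 721 = 0.001581.
Darcy flux q = K · i = 311.0 × 0.001581 = 0.4917 m/day.
Seepage velocity v = q / n_e = 0.4917 / 0.30 = 1.639 m/day.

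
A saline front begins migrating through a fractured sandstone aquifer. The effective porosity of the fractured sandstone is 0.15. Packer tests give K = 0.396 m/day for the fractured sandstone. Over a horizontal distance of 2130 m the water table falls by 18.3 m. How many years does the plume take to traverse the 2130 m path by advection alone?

Hydraulic gradient i = Δh / L = 18.3 / 2130 = 0.008592.
Darcy flux q = K · i = 0.3960 × 0.008592 = 0.003402 m/day.
Seepage velocity v = q / n_e = 0.003402 / 0.15 = 0.02268 m/day.
Travel time t = L / v = 2130 / 0.02268 = 93908 days = 257.1 years.

257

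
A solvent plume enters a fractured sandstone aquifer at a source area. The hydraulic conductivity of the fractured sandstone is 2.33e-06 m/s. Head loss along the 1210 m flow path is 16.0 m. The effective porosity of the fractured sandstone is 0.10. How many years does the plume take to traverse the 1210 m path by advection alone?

124

Convert K: 2.33e-06 m/s × 86400 = 0.2013 m/day.
Hydraulic gradient i = Δh / L = 16.0 / 1210 = 0.01322.
Darcy flux q = K · i = 0.2013 × 0.01322 = 0.002662 m/day.
Seepage velocity v = q / n_e = 0.002662 / 0.10 = 0.02662 m/day.
Travel time t = L / v = 1210 / 0.02662 = 45455 days = 124.4 years.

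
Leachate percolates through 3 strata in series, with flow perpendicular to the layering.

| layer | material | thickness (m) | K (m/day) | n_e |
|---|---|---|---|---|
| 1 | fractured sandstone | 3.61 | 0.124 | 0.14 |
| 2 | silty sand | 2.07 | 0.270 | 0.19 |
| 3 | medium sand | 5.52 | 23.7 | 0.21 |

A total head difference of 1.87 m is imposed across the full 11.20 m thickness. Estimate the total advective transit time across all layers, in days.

With flow normal to the layers, continuity requires the same specific discharge q through every layer.
Σ(b_i/K_i) = 3.61/0.124 + 2.07/0.270 + 5.52/23.7 = 37.01 d.
q = Δh / Σ(b_i/K_i) = 1.87 / 37.01 = 0.05052 m/day.
In each layer the seepage velocity is v_i = q/n_i, so the layer transit time is t_i = b_i·n_i / q:
  layer 1 (fractured sandstone): t_1 = 3.61 × 0.14 / 0.05052 = 10.00 d
  layer 2 (silty sand): t_2 = 2.07 × 0.19 / 0.05052 = 7.784 d
  layer 3 (medium sand): t_3 = 5.52 × 0.21 / 0.05052 = 22.94 d
Total t = Σ t_i = 40.73 days.

40.7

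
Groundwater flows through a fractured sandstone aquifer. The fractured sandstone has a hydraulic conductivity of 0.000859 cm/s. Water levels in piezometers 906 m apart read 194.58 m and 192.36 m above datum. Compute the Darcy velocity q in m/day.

0.00182

Convert K: 0.000859 cm/s × 864 = 0.7422 m/day.
Hydraulic gradient i = (194.58 − 192.36) / 906 = 2.22 / 906 = 0.002450.
Specific discharge q = K · i = 0.7422 × 0.002450 = 0.001819 m/day.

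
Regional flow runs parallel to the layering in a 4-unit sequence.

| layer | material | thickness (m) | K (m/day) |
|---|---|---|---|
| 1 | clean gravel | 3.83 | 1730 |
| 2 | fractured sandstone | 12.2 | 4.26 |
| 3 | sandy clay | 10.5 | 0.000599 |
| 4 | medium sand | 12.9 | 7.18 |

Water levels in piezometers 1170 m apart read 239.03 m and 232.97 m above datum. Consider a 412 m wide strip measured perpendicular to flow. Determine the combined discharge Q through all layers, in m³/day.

14400

Flow is parallel to layering, so each bed carries its own Darcy discharge and the transmissivities add.
Σ(K_i·b_i) = 1730×3.83 + 4.26×12.2 + 0.000599×10.5 + 7.18×12.9 = 6771 m²/day.
Hydraulic gradient i = (239.03 − 232.97) / 1170 = 6.06 / 1170 = 0.005179.
Q = Σ(K_i·b_i) · W · i = 6771 × 412 × 0.005179 = 14448 m³/day.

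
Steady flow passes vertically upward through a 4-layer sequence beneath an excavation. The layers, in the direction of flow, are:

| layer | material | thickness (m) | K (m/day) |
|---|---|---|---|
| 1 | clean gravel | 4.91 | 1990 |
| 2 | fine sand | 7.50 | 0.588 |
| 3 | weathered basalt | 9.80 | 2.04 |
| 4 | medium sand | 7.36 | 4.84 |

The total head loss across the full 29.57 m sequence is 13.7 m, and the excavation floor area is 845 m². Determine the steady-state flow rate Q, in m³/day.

607

Flow is perpendicular to layering, so the layers act in series and the equivalent K is the thickness-weighted harmonic mean.
Total thickness L = 4.91 + 7.50 + 9.80 + 7.36 = 29.57 m.
Σ(b_i/K_i) = 4.91/1990 + 7.50/0.588 + 9.80/2.04 + 7.36/4.84 = 19.08 d.
K_eq = L / Σ(b_i/K_i) = 29.57 / 19.08 = 1.550 m/day.
Q = K_eq · A · (Δh/L) = 1.550 × 845 × (13.7/29.57) = 606.7 m³/day.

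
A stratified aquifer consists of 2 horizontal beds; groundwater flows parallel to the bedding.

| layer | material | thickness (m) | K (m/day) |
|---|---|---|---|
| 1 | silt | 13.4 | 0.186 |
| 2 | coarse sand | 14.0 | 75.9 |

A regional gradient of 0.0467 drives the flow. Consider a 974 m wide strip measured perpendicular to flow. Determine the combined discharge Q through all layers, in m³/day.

Flow is parallel to layering, so each bed carries its own Darcy discharge and the transmissivities add.
Σ(K_i·b_i) = 0.186×13.4 + 75.9×14.0 = 1065 m²/day.
Hydraulic gradient i = 0.0467.
Q = Σ(K_i·b_i) · W · i = 1065 × 974 × 0.04670 = 48447 m³/day.

48400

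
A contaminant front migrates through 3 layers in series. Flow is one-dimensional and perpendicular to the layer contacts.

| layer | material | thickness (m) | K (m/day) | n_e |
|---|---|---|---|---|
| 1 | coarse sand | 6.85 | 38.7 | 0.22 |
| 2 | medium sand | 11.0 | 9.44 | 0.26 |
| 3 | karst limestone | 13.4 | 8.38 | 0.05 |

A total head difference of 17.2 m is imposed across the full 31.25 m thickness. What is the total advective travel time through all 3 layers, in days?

0.861

With flow normal to the layers, continuity requires the same specific discharge q through every layer.
Σ(b_i/K_i) = 6.85/38.7 + 11.0/9.44 + 13.4/8.38 = 2.941 d.
q = Δh / Σ(b_i/K_i) = 17.2 / 2.941 = 5.848 m/day.
In each layer the seepage velocity is v_i = q/n_i, so the layer transit time is t_i = b_i·n_i / q:
  layer 1 (coarse sand): t_1 = 6.85 × 0.22 / 5.848 = 0.2577 d
  layer 2 (medium sand): t_2 = 11.0 × 0.26 / 5.848 = 0.4891 d
  layer 3 (karst limestone): t_3 = 13.4 × 0.05 / 5.848 = 0.1146 d
Total t = Σ t_i = 0.8614 days.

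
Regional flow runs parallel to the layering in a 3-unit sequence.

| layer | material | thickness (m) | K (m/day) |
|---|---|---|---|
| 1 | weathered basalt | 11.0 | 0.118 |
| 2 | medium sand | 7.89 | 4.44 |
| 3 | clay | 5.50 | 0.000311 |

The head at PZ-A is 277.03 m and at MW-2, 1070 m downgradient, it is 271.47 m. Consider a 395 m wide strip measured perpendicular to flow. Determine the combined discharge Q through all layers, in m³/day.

Flow is parallel to layering, so each bed carries its own Darcy discharge and the transmissivities add.
Σ(K_i·b_i) = 0.118×11.0 + 4.44×7.89 + 0.000311×5.50 = 36.33 m²/day.
Hydraulic gradient i = (277.03 − 271.47) / 1070 = 5.56 / 1070 = 0.005196.
Q = Σ(K_i·b_i) · W · i = 36.33 × 395 × 0.005196 = 74.57 m³/day.

74.6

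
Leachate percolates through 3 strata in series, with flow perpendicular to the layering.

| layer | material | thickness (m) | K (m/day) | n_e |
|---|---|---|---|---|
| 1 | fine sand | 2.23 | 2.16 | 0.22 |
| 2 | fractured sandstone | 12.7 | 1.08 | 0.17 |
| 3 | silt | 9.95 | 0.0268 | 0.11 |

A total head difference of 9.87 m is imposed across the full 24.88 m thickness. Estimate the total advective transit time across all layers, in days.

With flow normal to the layers, continuity requires the same specific discharge q through every layer.
Σ(b_i/K_i) = 2.23/2.16 + 12.7/1.08 + 9.95/0.0268 = 384.1 d.
q = Δh / Σ(b_i/K_i) = 9.87 / 384.1 = 0.02570 m/day.
In each layer the seepage velocity is v_i = q/n_i, so the layer transit time is t_i = b_i·n_i / q:
  layer 1 (fine sand): t_1 = 2.23 × 0.22 / 0.02570 = 19.09 d
  layer 2 (fractured sandstone): t_2 = 12.7 × 0.17 / 0.02570 = 84.01 d
  layer 3 (silt): t_3 = 9.95 × 0.11 / 0.02570 = 42.59 d
Total t = Σ t_i = 145.7 days.

146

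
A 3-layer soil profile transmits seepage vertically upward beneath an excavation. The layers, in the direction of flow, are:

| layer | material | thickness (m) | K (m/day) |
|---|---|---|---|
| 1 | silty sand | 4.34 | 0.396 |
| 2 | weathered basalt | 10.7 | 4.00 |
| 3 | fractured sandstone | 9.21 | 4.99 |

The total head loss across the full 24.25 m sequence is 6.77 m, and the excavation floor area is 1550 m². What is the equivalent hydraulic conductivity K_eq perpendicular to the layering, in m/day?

Flow is perpendicular to layering, so the layers act in series and the equivalent K is the thickness-weighted harmonic mean.
Total thickness L = 4.34 + 10.7 + 9.21 = 24.25 m.
Σ(b_i/K_i) = 4.34/0.396 + 10.7/4.00 + 9.21/4.99 = 15.48 d.
K_eq = L / Σ(b_i/K_i) = 24.25 / 15.48 = 1.567 m/day.

1.57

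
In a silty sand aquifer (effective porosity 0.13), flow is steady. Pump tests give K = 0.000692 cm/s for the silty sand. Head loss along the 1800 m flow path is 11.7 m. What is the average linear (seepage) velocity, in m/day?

0.0299

Convert K: 0.000692 cm/s × 864 = 0.5979 m/day.
Hydraulic gradient i = Δh / L = 11.7 / 1800 = 0.006500.
Darcy flux q = K · i = 0.5979 × 0.006500 = 0.003886 m/day.
Seepage velocity v = q / n_e = 0.003886 / 0.13 = 0.02989 m/day.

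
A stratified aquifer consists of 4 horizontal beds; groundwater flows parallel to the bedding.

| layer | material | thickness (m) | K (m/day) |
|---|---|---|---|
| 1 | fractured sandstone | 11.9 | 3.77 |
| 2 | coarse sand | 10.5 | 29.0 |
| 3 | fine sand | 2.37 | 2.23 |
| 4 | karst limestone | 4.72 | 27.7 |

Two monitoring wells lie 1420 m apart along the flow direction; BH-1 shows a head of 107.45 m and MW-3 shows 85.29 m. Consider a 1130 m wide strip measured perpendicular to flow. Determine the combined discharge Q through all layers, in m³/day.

Flow is parallel to layering, so each bed carries its own Darcy discharge and the transmissivities add.
Σ(K_i·b_i) = 3.77×11.9 + 29.0×10.5 + 2.23×2.37 + 27.7×4.72 = 485.4 m²/day.
Hydraulic gradient i = (107.45 − 85.29) / 1420 = 22.16 / 1420 = 0.01561.
Q = Σ(K_i·b_i) · W · i = 485.4 × 1130 × 0.01561 = 8560 m³/day.

8560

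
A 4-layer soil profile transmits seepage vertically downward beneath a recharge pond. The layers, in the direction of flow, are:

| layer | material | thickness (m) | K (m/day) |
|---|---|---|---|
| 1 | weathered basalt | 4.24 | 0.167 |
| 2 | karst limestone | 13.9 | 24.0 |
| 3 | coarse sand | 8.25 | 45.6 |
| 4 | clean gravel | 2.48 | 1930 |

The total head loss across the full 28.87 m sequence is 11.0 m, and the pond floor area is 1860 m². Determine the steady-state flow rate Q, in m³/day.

782

Flow is perpendicular to layering, so the layers act in series and the equivalent K is the thickness-weighted harmonic mean.
Total thickness L = 4.24 + 13.9 + 8.25 + 2.48 = 28.87 m.
Σ(b_i/K_i) = 4.24/0.167 + 13.9/24.0 + 8.25/45.6 + 2.48/1930 = 26.15 d.
K_eq = L / Σ(b_i/K_i) = 28.87 / 26.15 = 1.104 m/day.
Q = K_eq · A · (Δh/L) = 1.104 × 1860 × (11.0/28.87) = 782.4 m³/day.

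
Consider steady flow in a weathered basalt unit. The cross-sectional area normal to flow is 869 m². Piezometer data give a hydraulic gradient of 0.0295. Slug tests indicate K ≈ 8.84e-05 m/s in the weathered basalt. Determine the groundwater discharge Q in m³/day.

Convert K: 8.84e-05 m/s × 86400 = 7.638 m/day.
Hydraulic gradient i = 0.0295.
Darcy's law: Q = K · A · i = 7.638 × 869.0 × 0.02950 = 195.8 m³/day.

196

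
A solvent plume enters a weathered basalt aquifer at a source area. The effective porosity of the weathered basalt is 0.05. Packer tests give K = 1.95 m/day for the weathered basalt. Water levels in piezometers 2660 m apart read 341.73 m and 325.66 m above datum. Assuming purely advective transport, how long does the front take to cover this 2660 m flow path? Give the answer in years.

Hydraulic gradient i = (341.73 − 325.66) / 2660 = 16.07 / 2660 = 0.006041.
Darcy flux q = K · i = 1.950 × 0.006041 = 0.01178 m/day.
Seepage velocity v = q / n_e = 0.01178 / 0.05 = 0.2356 m/day.
Travel time t = L / v = 2660 / 0.2356 = 11290 days = 30.91 years.

30.9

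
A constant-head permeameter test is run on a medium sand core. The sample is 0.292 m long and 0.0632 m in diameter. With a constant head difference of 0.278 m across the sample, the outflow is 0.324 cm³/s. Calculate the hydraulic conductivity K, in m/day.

Cross-sectional area A = π·(d/2)² = π × (0.0632/2)² = 0.003137 m².
Convert discharge: 0.324 cm³/s = 3.240e-07 m³/s.
Darcy's law rearranged: K = Q·L / (A·Δh) = 3.240e-07 × 0.292 / (0.003137 × 0.278) = 0.0001085 m/s = 9.373 m/day.

9.37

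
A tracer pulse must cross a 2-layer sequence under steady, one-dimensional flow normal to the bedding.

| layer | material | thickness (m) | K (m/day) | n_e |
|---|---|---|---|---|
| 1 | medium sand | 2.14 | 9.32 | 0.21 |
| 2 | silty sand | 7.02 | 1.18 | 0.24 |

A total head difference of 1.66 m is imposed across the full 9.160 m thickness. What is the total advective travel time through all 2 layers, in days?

With flow normal to the layers, continuity requires the same specific discharge q through every layer.
Σ(b_i/K_i) = 2.14/9.32 + 7.02/1.18 = 6.179 d.
q = Δh / Σ(b_i/K_i) = 1.66 / 6.179 = 0.2687 m/day.
In each layer the seepage velocity is v_i = q/n_i, so the layer transit time is t_i = b_i·n_i / q:
  layer 1 (medium sand): t_1 = 2.14 × 0.21 / 0.2687 = 1.673 d
  layer 2 (silty sand): t_2 = 7.02 × 0.24 / 0.2687 = 6.271 d
Total t = Σ t_i = 7.944 days.

7.94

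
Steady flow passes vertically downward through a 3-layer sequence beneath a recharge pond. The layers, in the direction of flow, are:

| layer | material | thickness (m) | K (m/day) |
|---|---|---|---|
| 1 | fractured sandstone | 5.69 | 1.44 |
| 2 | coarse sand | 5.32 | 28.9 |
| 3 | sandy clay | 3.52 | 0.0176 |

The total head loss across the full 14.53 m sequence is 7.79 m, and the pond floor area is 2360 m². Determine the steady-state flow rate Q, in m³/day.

Flow is perpendicular to layering, so the layers act in series and the equivalent K is the thickness-weighted harmonic mean.
Total thickness L = 5.69 + 5.32 + 3.52 = 14.53 m.
Σ(b_i/K_i) = 5.69/1.44 + 5.32/28.9 + 3.52/0.0176 = 204.1 d.
K_eq = L / Σ(b_i/K_i) = 14.53 / 204.1 = 0.07118 m/day.
Q = K_eq · A · (Δh/L) = 0.07118 × 2360 × (7.79/14.53) = 90.06 m³/day.

90.1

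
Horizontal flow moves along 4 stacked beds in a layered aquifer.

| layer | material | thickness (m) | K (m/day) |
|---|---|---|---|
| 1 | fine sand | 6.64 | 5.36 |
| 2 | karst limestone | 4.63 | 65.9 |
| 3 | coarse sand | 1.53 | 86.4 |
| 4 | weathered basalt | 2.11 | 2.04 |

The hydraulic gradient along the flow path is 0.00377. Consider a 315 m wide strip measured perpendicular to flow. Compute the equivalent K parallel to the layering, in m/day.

32.0

Flow is parallel to layering, so each bed carries its own Darcy discharge and the transmissivities add.
Σ(K_i·b_i) = 5.36×6.64 + 65.9×4.63 + 86.4×1.53 + 2.04×2.11 = 477.2 m²/day.
Total thickness b = 14.91 m, so K_eq = Σ(K_i·b_i)/b = 32.01 m/day.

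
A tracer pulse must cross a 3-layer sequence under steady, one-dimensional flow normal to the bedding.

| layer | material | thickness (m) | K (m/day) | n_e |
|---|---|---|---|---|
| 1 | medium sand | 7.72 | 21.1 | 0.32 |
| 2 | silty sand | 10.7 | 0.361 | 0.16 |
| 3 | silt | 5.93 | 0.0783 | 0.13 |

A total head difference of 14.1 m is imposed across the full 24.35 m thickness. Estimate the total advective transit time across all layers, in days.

37.1

With flow normal to the layers, continuity requires the same specific discharge q through every layer.
Σ(b_i/K_i) = 7.72/21.1 + 10.7/0.361 + 5.93/0.0783 = 105.7 d.
q = Δh / Σ(b_i/K_i) = 14.1 / 105.7 = 0.1333 m/day.
In each layer the seepage velocity is v_i = q/n_i, so the layer transit time is t_i = b_i·n_i / q:
  layer 1 (medium sand): t_1 = 7.72 × 0.32 / 0.1333 = 18.53 d
  layer 2 (silty sand): t_2 = 10.7 × 0.16 / 0.1333 = 12.84 d
  layer 3 (silt): t_3 = 5.93 × 0.13 / 0.1333 = 5.781 d
Total t = Σ t_i = 37.15 days.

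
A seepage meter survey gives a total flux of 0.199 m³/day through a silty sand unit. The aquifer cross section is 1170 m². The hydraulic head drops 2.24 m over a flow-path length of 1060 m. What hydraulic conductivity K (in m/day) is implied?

Hydraulic gradient i = Δh / L = 2.24 / 1060 = 0.002113.
From Q = K·A·i, K = Q / (A·i) = 0.199 / (1170 × 0.002113) = 0.08049 m/day.

0.0805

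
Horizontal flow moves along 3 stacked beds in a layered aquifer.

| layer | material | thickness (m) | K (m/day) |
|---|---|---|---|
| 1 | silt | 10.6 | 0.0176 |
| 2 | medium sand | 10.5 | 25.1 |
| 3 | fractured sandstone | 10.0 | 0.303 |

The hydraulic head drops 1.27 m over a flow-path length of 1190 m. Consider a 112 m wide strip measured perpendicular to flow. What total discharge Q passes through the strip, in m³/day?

Flow is parallel to layering, so each bed carries its own Darcy discharge and the transmissivities add.
Σ(K_i·b_i) = 0.0176×10.6 + 25.1×10.5 + 0.303×10.0 = 266.8 m²/day.
Hydraulic gradient i = Δh / L = 1.27 / 1190 = 0.001067.
Q = Σ(K_i·b_i) · W · i = 266.8 × 112 × 0.001067 = 31.89 m³/day.

31.9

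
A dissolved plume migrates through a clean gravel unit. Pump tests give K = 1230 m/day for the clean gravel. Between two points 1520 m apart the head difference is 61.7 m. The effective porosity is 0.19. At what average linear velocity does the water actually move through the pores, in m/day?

263

Hydraulic gradient i = Δh / L = 61.7 / 1520 = 0.04059.
Darcy flux q = K · i = 1230 × 0.04059 = 49.93 m/day.
Seepage velocity v = q / n_e = 49.93 / 0.19 = 262.8 m/day.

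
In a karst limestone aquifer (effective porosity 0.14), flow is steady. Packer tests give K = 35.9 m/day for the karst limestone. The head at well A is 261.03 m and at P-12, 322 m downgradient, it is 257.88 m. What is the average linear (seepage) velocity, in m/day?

Hydraulic gradient i = (261.03 − 257.88) / 322 = 3.15 / 322 = 0.009783.
Darcy flux q = K · i = 35.90 × 0.009783 = 0.3512 m/day.
Seepage velocity v = q / n_e = 0.3512 / 0.14 = 2.509 m/day.

2.51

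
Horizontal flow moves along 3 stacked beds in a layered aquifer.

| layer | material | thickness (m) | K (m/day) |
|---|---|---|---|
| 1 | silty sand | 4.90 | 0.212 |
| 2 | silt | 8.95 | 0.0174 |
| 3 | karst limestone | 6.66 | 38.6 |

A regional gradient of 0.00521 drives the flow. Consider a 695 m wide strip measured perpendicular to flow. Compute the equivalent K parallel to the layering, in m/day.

Flow is parallel to layering, so each bed carries its own Darcy discharge and the transmissivities add.
Σ(K_i·b_i) = 0.212×4.90 + 0.0174×8.95 + 38.6×6.66 = 258.3 m²/day.
Total thickness b = 20.51 m, so K_eq = Σ(K_i·b_i)/b = 12.59 m/day.

12.6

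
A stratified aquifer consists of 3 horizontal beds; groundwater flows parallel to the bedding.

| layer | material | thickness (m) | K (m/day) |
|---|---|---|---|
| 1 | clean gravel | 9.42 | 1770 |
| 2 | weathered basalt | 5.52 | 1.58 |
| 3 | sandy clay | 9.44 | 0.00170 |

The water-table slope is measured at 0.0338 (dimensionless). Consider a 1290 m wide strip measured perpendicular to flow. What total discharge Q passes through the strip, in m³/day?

727000

Flow is parallel to layering, so each bed carries its own Darcy discharge and the transmissivities add.
Σ(K_i·b_i) = 1770×9.42 + 1.58×5.52 + 0.00170×9.44 = 16682 m²/day.
Hydraulic gradient i = 0.0338.
Q = Σ(K_i·b_i) · W · i = 16682 × 1290 × 0.03380 = 7.274e+05 m³/day.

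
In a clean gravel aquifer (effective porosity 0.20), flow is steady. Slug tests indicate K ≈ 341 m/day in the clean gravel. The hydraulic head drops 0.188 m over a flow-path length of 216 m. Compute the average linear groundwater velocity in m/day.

Hydraulic gradient i = Δh / L = 0.188 / 216 = 0.0008704.
Darcy flux q = K · i = 341.0 × 0.0008704 = 0.2968 m/day.
Seepage velocity v = q / n_e = 0.2968 / 0.20 = 1.484 m/day.

1.48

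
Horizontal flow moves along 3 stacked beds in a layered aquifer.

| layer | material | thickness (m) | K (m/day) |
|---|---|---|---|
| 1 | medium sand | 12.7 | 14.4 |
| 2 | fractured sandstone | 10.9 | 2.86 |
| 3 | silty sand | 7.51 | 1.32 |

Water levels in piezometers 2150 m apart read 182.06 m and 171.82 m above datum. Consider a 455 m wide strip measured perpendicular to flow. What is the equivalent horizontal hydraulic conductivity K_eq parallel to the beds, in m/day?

Flow is parallel to layering, so each bed carries its own Darcy discharge and the transmissivities add.
Σ(K_i·b_i) = 14.4×12.7 + 2.86×10.9 + 1.32×7.51 = 224.0 m²/day.
Total thickness b = 31.11 m, so K_eq = Σ(K_i·b_i)/b = 7.199 m/day.

7.20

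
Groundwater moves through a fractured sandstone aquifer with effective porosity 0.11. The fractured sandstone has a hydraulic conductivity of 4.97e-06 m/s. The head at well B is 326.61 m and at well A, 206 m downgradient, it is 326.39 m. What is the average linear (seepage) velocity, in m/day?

0.00417

Convert K: 4.97e-06 m/s × 86400 = 0.4294 m/day.
Hydraulic gradient i = (326.61 − 326.39) / 206 = 0.22 / 206 = 0.001068.
Darcy flux q = K · i = 0.4294 × 0.001068 = 0.0004586 m/day.
Seepage velocity v = q / n_e = 0.0004586 / 0.11 = 0.004169 m/day.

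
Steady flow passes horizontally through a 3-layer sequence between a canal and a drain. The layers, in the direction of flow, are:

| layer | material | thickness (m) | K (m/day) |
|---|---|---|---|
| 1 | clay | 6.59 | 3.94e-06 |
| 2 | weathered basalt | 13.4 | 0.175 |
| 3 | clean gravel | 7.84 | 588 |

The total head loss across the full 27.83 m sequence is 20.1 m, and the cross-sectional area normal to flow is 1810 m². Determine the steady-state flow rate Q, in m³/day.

Flow is perpendicular to layering, so the layers act in series and the equivalent K is the thickness-weighted harmonic mean.
Total thickness L = 6.59 + 13.4 + 7.84 = 27.83 m.
Σ(b_i/K_i) = 6.59/3.94e-06 + 13.4/0.175 + 7.84/588 = 1.673e+06 d.
K_eq = L / Σ(b_i/K_i) = 27.83 / 1.673e+06 = 1.664e-05 m/day.
Q = K_eq · A · (Δh/L) = 1.664e-05 × 1810 × (20.1/27.83) = 0.02175 m³/day.

0.0218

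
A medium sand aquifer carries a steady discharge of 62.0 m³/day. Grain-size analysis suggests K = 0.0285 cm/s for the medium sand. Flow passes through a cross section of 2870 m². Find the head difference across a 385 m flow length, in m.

0.338

Convert K: 0.0285 cm/s × 864 = 24.62 m/day.
From Q = K·A·i, i = Q / (K·A) = 62.0 / (24.62 × 2870) = 0.0008773.
Head loss Δh = i · L = 0.0008773 × 385 = 0.3378 m.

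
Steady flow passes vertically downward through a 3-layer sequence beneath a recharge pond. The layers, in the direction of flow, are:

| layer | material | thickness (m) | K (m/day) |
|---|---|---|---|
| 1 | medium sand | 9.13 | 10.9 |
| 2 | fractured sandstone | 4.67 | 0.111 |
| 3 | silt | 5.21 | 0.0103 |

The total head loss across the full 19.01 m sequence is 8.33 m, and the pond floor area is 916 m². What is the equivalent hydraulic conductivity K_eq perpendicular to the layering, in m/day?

Flow is perpendicular to layering, so the layers act in series and the equivalent K is the thickness-weighted harmonic mean.
Total thickness L = 9.13 + 4.67 + 5.21 = 19.01 m.
Σ(b_i/K_i) = 9.13/10.9 + 4.67/0.111 + 5.21/0.0103 = 548.7 d.
K_eq = L / Σ(b_i/K_i) = 19.01 / 548.7 = 0.03464 m/day.

0.0346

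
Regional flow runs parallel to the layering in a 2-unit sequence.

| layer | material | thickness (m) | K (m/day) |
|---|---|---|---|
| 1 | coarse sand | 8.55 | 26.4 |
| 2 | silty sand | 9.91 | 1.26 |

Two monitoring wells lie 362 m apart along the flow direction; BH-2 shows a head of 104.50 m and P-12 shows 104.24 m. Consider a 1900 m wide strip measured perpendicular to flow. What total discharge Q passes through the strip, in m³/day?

Flow is parallel to layering, so each bed carries its own Darcy discharge and the transmissivities add.
Σ(K_i·b_i) = 26.4×8.55 + 1.26×9.91 = 238.2 m²/day.
Hydraulic gradient i = (104.50 − 104.24) / 362 = 0.26 / 362 = 0.0007182.
Q = Σ(K_i·b_i) · W · i = 238.2 × 1900 × 0.0007182 = 325.1 m³/day.

325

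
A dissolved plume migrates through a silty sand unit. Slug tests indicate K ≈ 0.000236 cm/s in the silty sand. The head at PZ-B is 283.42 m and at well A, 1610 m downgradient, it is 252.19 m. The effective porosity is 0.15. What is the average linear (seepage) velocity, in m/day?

0.0264

Convert K: 0.000236 cm/s × 864 = 0.2039 m/day.
Hydraulic gradient i = (283.42 − 252.19) / 1610 = 31.23 / 1610 = 0.01940.
Darcy flux q = K · i = 0.2039 × 0.01940 = 0.003955 m/day.
Seepage velocity v = q / n_e = 0.003955 / 0.15 = 0.02637 m/day.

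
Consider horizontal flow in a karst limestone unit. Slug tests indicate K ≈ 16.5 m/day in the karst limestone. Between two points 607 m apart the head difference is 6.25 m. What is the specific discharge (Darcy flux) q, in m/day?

0.170

Hydraulic gradient i = Δh / L = 6.25 / 607 = 0.01030.
Specific discharge q = K · i = 16.50 × 0.01030 = 0.1699 m/day.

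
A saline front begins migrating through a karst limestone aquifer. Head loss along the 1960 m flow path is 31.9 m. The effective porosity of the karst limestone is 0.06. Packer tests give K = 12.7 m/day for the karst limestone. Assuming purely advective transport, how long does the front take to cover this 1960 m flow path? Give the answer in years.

Hydraulic gradient i = Δh / L = 31.9 / 1960 = 0.01628.
Darcy flux q = K · i = 12.70 × 0.01628 = 0.2067 m/day.
Seepage velocity v = q / n_e = 0.2067 / 0.06 = 3.445 m/day.
Travel time t = L / v = 1960 / 3.445 = 568.9 days = 1.558 years.

1.56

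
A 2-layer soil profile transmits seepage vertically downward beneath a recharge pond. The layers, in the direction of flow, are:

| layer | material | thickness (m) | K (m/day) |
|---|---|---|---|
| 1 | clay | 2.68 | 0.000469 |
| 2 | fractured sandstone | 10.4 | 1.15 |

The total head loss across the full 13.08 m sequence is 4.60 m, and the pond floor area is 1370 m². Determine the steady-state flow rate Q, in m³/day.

1.10

Flow is perpendicular to layering, so the layers act in series and the equivalent K is the thickness-weighted harmonic mean.
Total thickness L = 2.68 + 10.4 = 13.08 m.
Σ(b_i/K_i) = 2.68/0.000469 + 10.4/1.15 = 5723 d.
K_eq = L / Σ(b_i/K_i) = 13.08 / 5723 = 0.002285 m/day.
Q = K_eq · A · (Δh/L) = 0.002285 × 1370 × (4.60/13.08) = 1.101 m³/day.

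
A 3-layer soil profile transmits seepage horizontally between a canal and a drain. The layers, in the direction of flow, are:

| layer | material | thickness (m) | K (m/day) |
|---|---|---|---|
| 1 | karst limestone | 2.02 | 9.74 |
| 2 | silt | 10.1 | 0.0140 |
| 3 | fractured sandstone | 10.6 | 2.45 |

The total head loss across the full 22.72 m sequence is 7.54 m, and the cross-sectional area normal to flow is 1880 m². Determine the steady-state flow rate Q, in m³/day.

Flow is perpendicular to layering, so the layers act in series and the equivalent K is the thickness-weighted harmonic mean.
Total thickness L = 2.02 + 10.1 + 10.6 = 22.72 m.
Σ(b_i/K_i) = 2.02/9.74 + 10.1/0.0140 + 10.6/2.45 = 726.0 d.
K_eq = L / Σ(b_i/K_i) = 22.72 / 726.0 = 0.03130 m/day.
Q = K_eq · A · (Δh/L) = 0.03130 × 1880 × (7.54/22.72) = 19.53 m³/day.

19.5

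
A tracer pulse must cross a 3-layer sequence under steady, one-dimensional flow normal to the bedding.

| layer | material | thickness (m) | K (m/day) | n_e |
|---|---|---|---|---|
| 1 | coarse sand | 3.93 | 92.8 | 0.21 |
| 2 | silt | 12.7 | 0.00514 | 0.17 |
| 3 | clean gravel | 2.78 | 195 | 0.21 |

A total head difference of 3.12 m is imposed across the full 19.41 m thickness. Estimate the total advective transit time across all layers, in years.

7.74

With flow normal to the layers, continuity requires the same specific discharge q through every layer.
Σ(b_i/K_i) = 3.93/92.8 + 12.7/0.00514 + 2.78/195 = 2471 d.
q = Δh / Σ(b_i/K_i) = 3.12 / 2471 = 0.001263 m/day.
In each layer the seepage velocity is v_i = q/n_i, so the layer transit time is t_i = b_i·n_i / q:
  layer 1 (coarse sand): t_1 = 3.93 × 0.21 / 0.001263 = 653.6 d
  layer 2 (silt): t_2 = 12.7 × 0.17 / 0.001263 = 1710 d
  layer 3 (clean gravel): t_3 = 2.78 × 0.21 / 0.001263 = 462.3 d
Total t = Σ t_i = 2826 days = 7.736 years.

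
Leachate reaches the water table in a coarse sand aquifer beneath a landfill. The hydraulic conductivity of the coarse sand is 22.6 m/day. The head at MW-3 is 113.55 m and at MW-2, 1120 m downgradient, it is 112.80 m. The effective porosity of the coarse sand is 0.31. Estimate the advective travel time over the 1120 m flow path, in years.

Hydraulic gradient i = (113.55 − 112.80) / 1120 = 0.75 / 1120 = 0.0006696.
Darcy flux q = K · i = 22.60 × 0.0006696 = 0.01513 m/day.
Seepage velocity v = q / n_e = 0.01513 / 0.31 = 0.04882 m/day.
Travel time t = L / v = 1120 / 0.04882 = 22942 days = 62.81 years.

62.8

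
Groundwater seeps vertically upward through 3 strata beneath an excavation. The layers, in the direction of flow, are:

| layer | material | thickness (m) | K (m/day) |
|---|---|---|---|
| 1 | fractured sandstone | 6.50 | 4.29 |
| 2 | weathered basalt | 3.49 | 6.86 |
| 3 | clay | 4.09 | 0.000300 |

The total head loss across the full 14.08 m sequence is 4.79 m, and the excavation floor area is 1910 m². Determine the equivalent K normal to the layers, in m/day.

Flow is perpendicular to layering, so the layers act in series and the equivalent K is the thickness-weighted harmonic mean.
Total thickness L = 6.50 + 3.49 + 4.09 = 14.08 m.
Σ(b_i/K_i) = 6.50/4.29 + 3.49/6.86 + 4.09/0.000300 = 13635 d.
K_eq = L / Σ(b_i/K_i) = 14.08 / 13635 = 0.001033 m/day.

0.00103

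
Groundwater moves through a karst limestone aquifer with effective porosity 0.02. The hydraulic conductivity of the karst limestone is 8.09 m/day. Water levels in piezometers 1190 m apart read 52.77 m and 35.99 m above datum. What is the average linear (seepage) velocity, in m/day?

5.70

Hydraulic gradient i = (52.77 − 35.99) / 1190 = 16.78 / 1190 = 0.01410.
Darcy flux q = K · i = 8.090 × 0.01410 = 0.1141 m/day.
Seepage velocity v = q / n_e = 0.1141 / 0.02 = 5.704 m/day.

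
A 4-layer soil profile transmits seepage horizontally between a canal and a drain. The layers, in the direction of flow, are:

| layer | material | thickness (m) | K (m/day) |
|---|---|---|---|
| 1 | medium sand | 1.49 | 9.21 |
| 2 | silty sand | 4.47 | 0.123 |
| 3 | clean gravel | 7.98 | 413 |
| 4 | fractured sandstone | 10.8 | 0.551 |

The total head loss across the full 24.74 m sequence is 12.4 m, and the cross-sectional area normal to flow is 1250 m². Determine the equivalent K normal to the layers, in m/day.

Flow is perpendicular to layering, so the layers act in series and the equivalent K is the thickness-weighted harmonic mean.
Total thickness L = 1.49 + 4.47 + 7.98 + 10.8 = 24.74 m.
Σ(b_i/K_i) = 1.49/9.21 + 4.47/0.123 + 7.98/413 + 10.8/0.551 = 56.12 d.
K_eq = L / Σ(b_i/K_i) = 24.74 / 56.12 = 0.4408 m/day.

0.441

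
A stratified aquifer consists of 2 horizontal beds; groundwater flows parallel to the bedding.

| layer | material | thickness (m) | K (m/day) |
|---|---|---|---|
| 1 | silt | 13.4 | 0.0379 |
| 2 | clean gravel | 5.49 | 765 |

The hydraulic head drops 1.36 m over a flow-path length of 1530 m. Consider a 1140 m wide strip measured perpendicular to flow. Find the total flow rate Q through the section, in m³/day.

Flow is parallel to layering, so each bed carries its own Darcy discharge and the transmissivities add.
Σ(K_i·b_i) = 0.0379×13.4 + 765×5.49 = 4200 m²/day.
Hydraulic gradient i = Δh / L = 1.36 / 1530 = 0.0008889.
Q = Σ(K_i·b_i) · W · i = 4200 × 1140 × 0.0008889 = 4256 m³/day.

4260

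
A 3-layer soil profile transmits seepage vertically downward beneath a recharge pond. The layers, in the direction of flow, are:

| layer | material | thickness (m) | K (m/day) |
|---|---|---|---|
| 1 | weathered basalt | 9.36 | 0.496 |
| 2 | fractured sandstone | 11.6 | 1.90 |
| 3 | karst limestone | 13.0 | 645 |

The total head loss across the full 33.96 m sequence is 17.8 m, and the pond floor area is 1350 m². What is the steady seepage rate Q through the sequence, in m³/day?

Flow is perpendicular to layering, so the layers act in series and the equivalent K is the thickness-weighted harmonic mean.
Total thickness L = 9.36 + 11.6 + 13.0 = 33.96 m.
Σ(b_i/K_i) = 9.36/0.496 + 11.6/1.90 + 13.0/645 = 25.00 d.
K_eq = L / Σ(b_i/K_i) = 33.96 / 25.00 = 1.359 m/day.
Q = K_eq · A · (Δh/L) = 1.359 × 1350 × (17.8/33.96) = 961.3 m³/day.

961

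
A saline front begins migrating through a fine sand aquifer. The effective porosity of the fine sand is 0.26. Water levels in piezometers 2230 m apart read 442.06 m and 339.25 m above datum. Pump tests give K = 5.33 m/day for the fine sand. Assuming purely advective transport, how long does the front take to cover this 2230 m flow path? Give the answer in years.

6.46

Hydraulic gradient i = (442.06 − 339.25) / 2230 = 102.81 / 2230 = 0.04610.
Darcy flux q = K · i = 5.330 × 0.04610 = 0.2457 m/day.
Seepage velocity v = q / n_e = 0.2457 / 0.26 = 0.9451 m/day.
Travel time t = L / v = 2230 / 0.9451 = 2360 days = 6.460 years.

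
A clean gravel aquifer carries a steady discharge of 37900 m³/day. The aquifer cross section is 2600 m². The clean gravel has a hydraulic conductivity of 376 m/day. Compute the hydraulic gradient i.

From Q = K·A·i, i = Q / (K·A) = 37900 / (376.0 × 2600) = 0.03877.

0.0388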